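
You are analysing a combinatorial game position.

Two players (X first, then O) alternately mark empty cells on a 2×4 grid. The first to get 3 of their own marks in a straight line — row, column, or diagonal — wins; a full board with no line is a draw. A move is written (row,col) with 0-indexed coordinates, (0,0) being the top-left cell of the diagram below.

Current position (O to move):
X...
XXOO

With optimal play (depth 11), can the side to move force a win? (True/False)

O winning at [X.../XXOO]: False

ply 1, O at X.../XXOO | (0,1)=+0→XO../XXOO*; (0,2)=+0→X.O./XXOO; (0,3)=+0→X..O/XXOO
ply 2, X at XO../XXOO | (0,2)=+0→XOX./XXOO*; (0,3)=+0→XO.X/XXOO
ply 3, O at XOX./XXOO | (0,3)=+0→XOXO/XXOO*
ply 4: XOXO/XXOO is terminal +0 (X); from X.../XXOO depth 11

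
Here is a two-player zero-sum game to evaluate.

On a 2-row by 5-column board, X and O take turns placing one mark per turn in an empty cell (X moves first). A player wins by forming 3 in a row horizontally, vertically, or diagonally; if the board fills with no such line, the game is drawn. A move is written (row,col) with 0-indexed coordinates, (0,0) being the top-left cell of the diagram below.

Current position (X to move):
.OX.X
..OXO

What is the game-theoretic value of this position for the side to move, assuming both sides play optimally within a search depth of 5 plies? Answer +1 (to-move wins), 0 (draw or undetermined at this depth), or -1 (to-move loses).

value(.OX.X/..OXO, X) = +1

ply 1, X at .OX.X/..OXO | (0,0)=+0→XOX.X/..OXO; (0,3)=+1→.OXXX/..OXO*; (1,0)=+0→.OX.X/X.OXO; (1,1)=+0→.OX.X/.XOXO
ply 2: .OXXX/..OXO is terminal -1 (O); from .OX.X/..OXO depth 5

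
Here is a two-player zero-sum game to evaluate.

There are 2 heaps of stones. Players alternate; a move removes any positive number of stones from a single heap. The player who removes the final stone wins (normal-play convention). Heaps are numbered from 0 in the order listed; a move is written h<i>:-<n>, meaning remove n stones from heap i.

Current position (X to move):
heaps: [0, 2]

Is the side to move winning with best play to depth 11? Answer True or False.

[(0,2)] X move#1: h1:-1:-1/(0,1), h1:-2:+1/(0,0)*
[(0,0)] end (terminal -1, O#2); searched (0,2) to 11

X winning at [(0,2)]: True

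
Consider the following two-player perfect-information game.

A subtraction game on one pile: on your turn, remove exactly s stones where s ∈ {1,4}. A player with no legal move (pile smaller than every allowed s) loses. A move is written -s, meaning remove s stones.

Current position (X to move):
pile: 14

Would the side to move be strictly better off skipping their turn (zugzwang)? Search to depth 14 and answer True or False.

zugzwang(14, X) = False

p1 X@[14]: -1[13]-1 -4[10]+1*
p2 O@[10]: -1[9]-1* -4[6]-1
p3 X@[9]: -1[8]-1 -4[5]+1*
p4 O@[5]: -1[4]-1* -4[1]-1
p5 X@[4]: -1[3]-1 -4[0]+1*
p6 O@[0] terminal -1; root [14] d14
suppose X passes — search the same position with O to move:
pass> p1 O@[14]: -1[13]-1 -4[10]+1*
pass> p2 X@[10]: -1[9]-1* -4[6]-1
pass> p3 O@[9]: -1[8]-1 -4[5]+1*
pass> p4 X@[5]: -1[4]-1* -4[1]-1
pass> p5 O@[4]: -1[3]-1 -4[0]+1*
pass> p6 X@[0] terminal -1; root [14] d14
for X: play +1, pass -1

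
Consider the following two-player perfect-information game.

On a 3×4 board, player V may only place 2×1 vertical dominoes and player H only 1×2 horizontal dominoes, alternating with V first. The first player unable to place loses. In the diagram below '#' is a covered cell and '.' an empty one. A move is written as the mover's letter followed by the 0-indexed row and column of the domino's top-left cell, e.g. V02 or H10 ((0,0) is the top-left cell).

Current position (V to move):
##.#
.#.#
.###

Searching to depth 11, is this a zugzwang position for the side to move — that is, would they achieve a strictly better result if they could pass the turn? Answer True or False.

zugzwang(##.#/.#.#/.###, V) = False

ply 1, V at ##.#/.#.#/.### | V02=+1→####/.###/.###*; V10=+1→##.#/##.#/####
ply 2: ####/.###/.### is terminal -1 (H); from ##.#/.#.#/.### depth 11
pass branch (H moves first from the same position):
  | ply 1: ##.#/.#.#/.### is terminal -1 (H); from ##.#/.#.#/.### depth 11
V moving scores +1; V passing scores +1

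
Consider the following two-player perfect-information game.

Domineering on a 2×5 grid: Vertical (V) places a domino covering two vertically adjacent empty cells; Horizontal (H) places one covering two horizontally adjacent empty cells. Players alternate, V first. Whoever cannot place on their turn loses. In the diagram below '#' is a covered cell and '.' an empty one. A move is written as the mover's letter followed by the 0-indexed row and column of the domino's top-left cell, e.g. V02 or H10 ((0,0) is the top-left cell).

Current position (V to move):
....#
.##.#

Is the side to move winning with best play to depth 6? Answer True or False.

V winning at [....#/.##.#]: False

ply 1, V at ....#/.##.# | V00=-1→#...#/###.#*; V03=-1→...##/.####
ply 2, H at #...#/###.# | H01=-1→###.#/###.#; H02=+1→#.###/###.#*
ply 3: #.###/###.# is terminal -1 (V); from ....#/.##.# depth 6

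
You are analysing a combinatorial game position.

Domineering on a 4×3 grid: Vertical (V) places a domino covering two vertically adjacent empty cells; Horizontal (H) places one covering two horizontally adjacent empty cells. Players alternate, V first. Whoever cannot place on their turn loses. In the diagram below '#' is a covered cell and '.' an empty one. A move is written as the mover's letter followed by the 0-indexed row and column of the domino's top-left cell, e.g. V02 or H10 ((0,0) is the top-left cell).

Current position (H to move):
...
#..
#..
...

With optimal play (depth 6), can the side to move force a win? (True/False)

H winning at [.../#../#../...]: False

ply 1, H at .../#../#../... | H00=-1→##./#../#../...*; H01=-1→.##/#../#../...; H11=-1→.../###/#../...; H21=-1→.../#../###/...; H30=-1→.../#../#../##.; H31=-1→.../#../#../.##
ply 2, V at ##./#../#../... | V02=-1→###/#.#/#../...; V11=+1→##./##./##./...*; V12=+1→##./#.#/#.#/...; V21=+1→##./#../##./.#.; V22=+1→##./#../#.#/..#
ply 3, H at ##./##./##./... | H30=-1→##./##./##./##.*; H31=-1→##./##./##./.##
ply 4, V at ##./##./##./##. | V02=+1→###/###/##./##.*; V12=+1→##./###/###/##.; V22=+1→##./##./###/###
ply 5: ###/###/##./##. is terminal -1 (H); from .../#../#../... depth 6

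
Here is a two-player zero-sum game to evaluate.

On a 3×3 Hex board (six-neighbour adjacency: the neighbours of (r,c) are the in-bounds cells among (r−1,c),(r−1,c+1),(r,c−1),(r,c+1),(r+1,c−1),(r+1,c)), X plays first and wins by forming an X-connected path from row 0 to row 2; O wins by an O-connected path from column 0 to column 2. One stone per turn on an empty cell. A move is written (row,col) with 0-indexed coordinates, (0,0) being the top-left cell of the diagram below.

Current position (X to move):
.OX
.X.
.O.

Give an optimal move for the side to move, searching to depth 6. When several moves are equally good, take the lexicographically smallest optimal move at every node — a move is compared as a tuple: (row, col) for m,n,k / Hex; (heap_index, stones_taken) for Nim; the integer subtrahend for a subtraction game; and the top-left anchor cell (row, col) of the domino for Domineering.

[.OX/.X./.O.] X move#1: (0,0):-1/XOX/.X./.O., (1,0):-1/.OX/XX./.O., (1,2):+1/.OX/.XX/.O.*, (2,0):+1/.OX/.X./XO., (2,2):+1/.OX/.X./.OX
[.OX/.XX/.O.] O move#2: (0,0):-1/OOX/.XX/.O.*, (1,0):-1/.OX/OXX/.O., (2,0):-1/.OX/.XX/OO., (2,2):-1/.OX/.XX/.OO
[OOX/.XX/.O.] X move#3: (1,0):+1/OOX/XXX/.O.*, (2,0):+1/OOX/.XX/XO., (2,2):+1/OOX/.XX/.OX
[OOX/XXX/.O.] O move#4: (2,0):-1/OOX/XXX/OO.*, (2,2):-1/OOX/XXX/.OO
[OOX/XXX/OO.] X move#5: (2,2):+1/OOX/XXX/OOX*
[OOX/XXX/OOX] end (terminal -1, O#6); searched .OX/.X./.O. to 6

X's best at [.OX/.X./.O.]: (1,2)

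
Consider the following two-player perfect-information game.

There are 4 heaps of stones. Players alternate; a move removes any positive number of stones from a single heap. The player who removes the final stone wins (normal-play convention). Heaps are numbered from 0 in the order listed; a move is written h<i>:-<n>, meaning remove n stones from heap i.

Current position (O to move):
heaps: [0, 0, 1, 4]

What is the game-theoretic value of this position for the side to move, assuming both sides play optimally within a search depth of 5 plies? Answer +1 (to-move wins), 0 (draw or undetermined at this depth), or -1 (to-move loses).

value((0,0,1,4), O) = +1

ply 1, O at (0,0,1,4) | h2:-1=-1→(0,0,0,4); h3:-1=-1→(0,0,1,3); h3:-2=-1→(0,0,1,2); h3:-3=+1→(0,0,1,1)*; h3:-4=-1→(0,0,1,0)
ply 2, X at (0,0,1,1) | h2:-1=-1→(0,0,0,1)*; h3:-1=-1→(0,0,1,0)
ply 3, O at (0,0,0,1) | h3:-1=+1→(0,0,0,0)*
ply 4: (0,0,0,0) is terminal -1 (X); from (0,0,1,4) depth 5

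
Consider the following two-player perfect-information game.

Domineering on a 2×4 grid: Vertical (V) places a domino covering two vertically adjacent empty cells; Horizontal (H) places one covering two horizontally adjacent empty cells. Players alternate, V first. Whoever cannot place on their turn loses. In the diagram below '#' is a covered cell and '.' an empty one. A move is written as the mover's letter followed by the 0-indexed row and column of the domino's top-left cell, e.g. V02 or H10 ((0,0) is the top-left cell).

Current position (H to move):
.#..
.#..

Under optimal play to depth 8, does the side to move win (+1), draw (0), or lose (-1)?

value(.#../.#.., H) = +1

p1 H@[.#../.#..]: H02[.###/.#..]+1* H12[.#../.###]+1
p2 V@[.###/.#..]: V00[####/##..]-1*
p3 H@[####/##..]: H12[####/####]+1*
p4 V@[####/####] terminal -1; root [.#../.#..] d8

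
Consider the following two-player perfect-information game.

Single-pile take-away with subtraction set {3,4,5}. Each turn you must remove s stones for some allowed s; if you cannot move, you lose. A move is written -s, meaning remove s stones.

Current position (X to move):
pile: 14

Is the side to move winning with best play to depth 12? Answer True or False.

p1 X@[14]: -3[11]-1 -4[10]+1* -5[9]+1
p2 O@[10]: -3[7]-1* -4[6]-1 -5[5]-1
p3 X@[7]: -3[4]-1 -4[3]-1 -5[2]+1*
p4 O@[2] terminal -1; root [14] d12

X winning at [14]: True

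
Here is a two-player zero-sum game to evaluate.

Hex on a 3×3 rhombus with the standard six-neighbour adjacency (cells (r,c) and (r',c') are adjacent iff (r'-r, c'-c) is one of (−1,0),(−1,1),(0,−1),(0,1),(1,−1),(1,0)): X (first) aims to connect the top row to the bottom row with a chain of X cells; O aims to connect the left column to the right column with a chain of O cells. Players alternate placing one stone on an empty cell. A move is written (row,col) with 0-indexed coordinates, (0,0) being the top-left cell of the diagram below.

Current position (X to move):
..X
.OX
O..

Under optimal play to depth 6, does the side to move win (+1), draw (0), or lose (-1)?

value(..X/.OX/O.., X) = +1

p1 X@[..X/.OX/O..]: (0,0)[X.X/.OX/O..]+1* (0,1)[.XX/.OX/O..]+1 (1,0)[..X/XOX/O..]+1 (2,1)[..X/.OX/OX.]+1 (2,2)[..X/.OX/O.X]+1
p2 O@[X.X/.OX/O..]: (0,1)[XOX/.OX/O..]-1* (1,0)[X.X/OOX/O..]-1 (2,1)[X.X/.OX/OO.]-1 (2,2)[X.X/.OX/O.O]-1
p3 X@[XOX/.OX/O..]: (1,0)[XOX/XOX/O..]+1* (2,1)[XOX/.OX/OX.]+1 (2,2)[XOX/.OX/O.X]+1
p4 O@[XOX/XOX/O..]: (2,1)[XOX/XOX/OO.]-1* (2,2)[XOX/XOX/O.O]-1
p5 X@[XOX/XOX/OO.]: (2,2)[XOX/XOX/OOX]+1*
p6 O@[XOX/XOX/OOX] terminal -1; root [..X/.OX/O..] d6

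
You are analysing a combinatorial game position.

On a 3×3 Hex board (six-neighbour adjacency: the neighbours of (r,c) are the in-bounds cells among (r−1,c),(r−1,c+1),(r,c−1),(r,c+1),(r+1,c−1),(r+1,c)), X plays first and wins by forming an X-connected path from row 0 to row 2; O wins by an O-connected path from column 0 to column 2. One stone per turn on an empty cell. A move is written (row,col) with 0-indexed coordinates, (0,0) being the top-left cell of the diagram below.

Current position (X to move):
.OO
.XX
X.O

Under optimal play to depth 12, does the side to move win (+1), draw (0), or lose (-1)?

value(.OO/.XX/X.O, X) = -1

ply 1, X at .OO/.XX/X.O | (0,0)=-1→XOO/.XX/X.O*; (1,0)=-1→.OO/XXX/X.O; (2,1)=-1→.OO/.XX/XXO
ply 2, O at XOO/.XX/X.O | (1,0)=+1→XOO/OXX/X.O*; (2,1)=-1→XOO/.XX/XOO
ply 3: XOO/OXX/X.O is terminal -1 (X); from .OO/.XX/X.O depth 12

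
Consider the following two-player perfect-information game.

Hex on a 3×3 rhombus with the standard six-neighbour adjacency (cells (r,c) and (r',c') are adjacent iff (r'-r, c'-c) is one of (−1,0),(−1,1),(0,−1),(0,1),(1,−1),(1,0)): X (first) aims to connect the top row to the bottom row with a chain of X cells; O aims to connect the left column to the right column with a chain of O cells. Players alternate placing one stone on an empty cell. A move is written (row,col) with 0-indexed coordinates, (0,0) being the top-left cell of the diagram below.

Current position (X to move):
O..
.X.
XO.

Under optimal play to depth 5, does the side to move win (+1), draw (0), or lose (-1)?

[O../.X./XO.] X move#1: (0,1):+1/OX./.X./XO.*, (0,2):+1/O.X/.X./XO., (1,0):+1/O../XX./XO., (1,2):+1/O../.XX/XO., (2,2):+1/O../.X./XOX
[OX./.X./XO.] end (terminal -1, O#2); searched O../.X./XO. to 5

value(O../.X./XO., X) = +1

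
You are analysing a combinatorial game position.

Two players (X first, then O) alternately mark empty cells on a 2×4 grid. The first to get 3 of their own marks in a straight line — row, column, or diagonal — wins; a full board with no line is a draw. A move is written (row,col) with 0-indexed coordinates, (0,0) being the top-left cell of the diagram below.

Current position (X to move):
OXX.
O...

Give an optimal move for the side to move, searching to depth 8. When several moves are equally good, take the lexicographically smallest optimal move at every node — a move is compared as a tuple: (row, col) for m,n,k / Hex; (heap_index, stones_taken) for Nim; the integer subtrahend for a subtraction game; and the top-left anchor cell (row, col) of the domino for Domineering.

[OXX./O...] X move#1: (0,3):+1/OXXX/O...*, (1,1):+0/OXX./OX.., (1,2):+0/OXX./O.X., (1,3):+0/OXX./O..X
[OXXX/O...] end (terminal -1, O#2); searched OXX./O... to 8

X's best at [OXX./O...]: (0,3)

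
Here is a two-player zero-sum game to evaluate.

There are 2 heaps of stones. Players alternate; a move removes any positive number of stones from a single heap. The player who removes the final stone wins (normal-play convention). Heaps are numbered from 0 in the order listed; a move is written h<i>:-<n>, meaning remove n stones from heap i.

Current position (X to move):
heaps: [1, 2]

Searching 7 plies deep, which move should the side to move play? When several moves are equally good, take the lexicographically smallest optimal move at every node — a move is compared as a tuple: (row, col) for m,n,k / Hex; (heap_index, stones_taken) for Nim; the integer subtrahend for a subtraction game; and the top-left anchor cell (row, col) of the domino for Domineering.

X's best at [(1,2)]: h1:-1

ply 1, X at (1,2) | h0:-1=-1→(0,2); h1:-1=+1→(1,1)*; h1:-2=-1→(1,0)
ply 2, O at (1,1) | h0:-1=-1→(0,1)*; h1:-1=-1→(1,0)
ply 3, X at (0,1) | h1:-1=+1→(0,0)*
ply 4: (0,0) is terminal -1 (O); from (1,2) depth 7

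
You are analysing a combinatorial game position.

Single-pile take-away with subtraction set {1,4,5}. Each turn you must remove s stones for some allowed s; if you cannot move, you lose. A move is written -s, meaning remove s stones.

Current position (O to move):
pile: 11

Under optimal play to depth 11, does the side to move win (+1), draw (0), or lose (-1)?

p1 O@[11]: -1[10]+1* -4[7]-1 -5[6]-1
p2 X@[10]: -1[9]-1* -4[6]-1 -5[5]-1
p3 O@[9]: -1[8]+1* -4[5]-1 -5[4]-1
p4 X@[8]: -1[7]-1* -4[4]-1 -5[3]-1
p5 O@[7]: -1[6]-1 -4[3]-1 -5[2]+1*
p6 X@[2]: -1[1]-1*
p7 O@[1]: -1[0]+1*
p8 X@[0] terminal -1; root [11] d11

value(11, O) = +1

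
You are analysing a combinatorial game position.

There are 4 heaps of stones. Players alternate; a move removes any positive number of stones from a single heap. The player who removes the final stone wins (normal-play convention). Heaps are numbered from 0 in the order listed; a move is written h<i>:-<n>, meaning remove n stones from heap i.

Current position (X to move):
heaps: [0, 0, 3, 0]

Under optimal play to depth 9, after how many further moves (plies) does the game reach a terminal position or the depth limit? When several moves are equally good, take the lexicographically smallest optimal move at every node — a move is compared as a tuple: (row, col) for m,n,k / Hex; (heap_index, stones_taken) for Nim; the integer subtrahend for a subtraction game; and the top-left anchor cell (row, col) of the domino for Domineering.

ply 1, X at (0,0,3,0) | h2:-1=-1→(0,0,2,0); h2:-2=-1→(0,0,1,0); h2:-3=+1→(0,0,0,0)*
ply 2: (0,0,0,0) is terminal -1 (O); from (0,0,3,0) depth 9

PV length from [(0,0,3,0)]: 1 ply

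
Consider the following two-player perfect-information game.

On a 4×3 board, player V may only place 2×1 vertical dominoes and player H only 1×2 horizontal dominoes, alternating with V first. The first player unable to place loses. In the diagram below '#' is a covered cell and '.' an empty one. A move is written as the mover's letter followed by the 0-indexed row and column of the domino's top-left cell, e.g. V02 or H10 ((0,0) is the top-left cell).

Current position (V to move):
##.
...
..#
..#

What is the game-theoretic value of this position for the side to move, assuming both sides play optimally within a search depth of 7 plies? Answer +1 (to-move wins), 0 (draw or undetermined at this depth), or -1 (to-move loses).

ply 1, V at ##./.../..#/..# | V02=-1→###/..#/..#/..#; V10=+1→##./#../#.#/..#*; V11=+1→##./.#./.##/..#; V20=+1→##./.../#.#/#.#; V21=+1→##./.../.##/.##
ply 2, H at ##./#../#.#/..# | H11=-1→##./###/#.#/..#*; H30=-1→##./#../#.#/###
ply 3, V at ##./###/#.#/..# | V21=+1→##./###/###/.##*
ply 4: ##./###/###/.## is terminal -1 (H); from ##./.../..#/..# depth 7

value(##./.../..#/..#, V) = +1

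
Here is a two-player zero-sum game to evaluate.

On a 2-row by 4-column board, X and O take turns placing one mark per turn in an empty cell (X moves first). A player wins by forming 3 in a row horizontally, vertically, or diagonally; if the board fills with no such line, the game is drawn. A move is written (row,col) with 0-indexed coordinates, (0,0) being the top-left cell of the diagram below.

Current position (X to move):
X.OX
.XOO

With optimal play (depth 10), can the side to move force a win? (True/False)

X winning at [X.OX/.XOO]: False

ply 1, X at X.OX/.XOO | (0,1)=+0→XXOX/.XOO*; (1,0)=+0→X.OX/XXOO
ply 2, O at XXOX/.XOO | (1,0)=+0→XXOX/OXOO*
ply 3: XXOX/OXOO is terminal +0 (X); from X.OX/.XOO depth 10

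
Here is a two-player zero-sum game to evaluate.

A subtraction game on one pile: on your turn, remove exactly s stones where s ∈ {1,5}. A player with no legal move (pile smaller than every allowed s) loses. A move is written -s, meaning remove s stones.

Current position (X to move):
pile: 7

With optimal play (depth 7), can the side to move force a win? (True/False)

ply 1, X at 7 | -1=+1→6*; -5=+1→2
ply 2, O at 6 | -1=-1→5*; -5=-1→1
ply 3, X at 5 | -1=+1→4*; -5=+1→0
ply 4, O at 4 | -1=-1→3*
ply 5, X at 3 | -1=+1→2*
ply 6, O at 2 | -1=-1→1*
ply 7, X at 1 | -1=+1→0*
ply 8: 0 is terminal -1 (O); from 7 depth 7

X winning at [7]: True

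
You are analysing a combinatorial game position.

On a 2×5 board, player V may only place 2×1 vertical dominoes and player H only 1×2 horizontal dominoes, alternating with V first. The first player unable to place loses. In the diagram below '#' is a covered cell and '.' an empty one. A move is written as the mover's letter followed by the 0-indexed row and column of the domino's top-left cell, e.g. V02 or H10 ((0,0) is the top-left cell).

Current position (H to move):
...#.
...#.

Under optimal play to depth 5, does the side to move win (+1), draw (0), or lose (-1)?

ply 1, H at ...#./...#. | H00=-1→##.#./...#.*; H01=-1→.###./...#.; H10=-1→...#./##.#.; H11=-1→...#./.###.
ply 2, V at ##.#./...#. | V02=+1→####./..##.*; V04=-1→##.##/...##
ply 3, H at ####./..##. | H10=-1→####./####.*
ply 4, V at ####./####. | V04=+1→#####/#####*
ply 5: #####/##### is terminal -1 (H); from ...#./...#. depth 5

value(...#./...#., H) = -1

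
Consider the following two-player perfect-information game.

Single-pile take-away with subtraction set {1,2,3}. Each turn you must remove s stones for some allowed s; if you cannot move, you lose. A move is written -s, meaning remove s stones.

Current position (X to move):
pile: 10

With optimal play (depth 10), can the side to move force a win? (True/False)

[10] X move#1: -1:-1/9, -2:+1/8*, -3:-1/7
[8] O move#2: -1:-1/7*, -2:-1/6, -3:-1/5
[7] X move#3: -1:-1/6, -2:-1/5, -3:+1/4*
[4] O move#4: -1:-1/3*, -2:-1/2, -3:-1/1
[3] X move#5: -1:-1/2, -2:-1/1, -3:+1/0*
[0] end (terminal -1, O#6); searched 10 to 10

X winning at [10]: True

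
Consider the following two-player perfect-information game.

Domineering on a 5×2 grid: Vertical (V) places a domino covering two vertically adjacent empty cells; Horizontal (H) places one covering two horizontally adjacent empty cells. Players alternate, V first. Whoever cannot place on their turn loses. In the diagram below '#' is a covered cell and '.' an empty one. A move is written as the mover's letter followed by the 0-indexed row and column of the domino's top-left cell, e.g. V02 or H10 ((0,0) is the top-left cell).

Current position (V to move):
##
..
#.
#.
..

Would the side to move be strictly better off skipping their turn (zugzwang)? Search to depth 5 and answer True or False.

zugzwang(##/../#./#./.., V) = True

[##/../#./#./..] V move#1: V11:-1/##/.#/##/#./..*, V21:-1/##/../##/##/.., V31:-1/##/../#./##/.#
[##/.#/##/#./..] H move#2: H40:+1/##/.#/##/#./##*
[##/.#/##/#./##] end (terminal -1, V#3); searched ##/../#./#./.. to 5
suppose V passes — search the same position with H to move:
pass> [##/../#./#./..] H move#1: H10:-1/##/##/#./#./..*, H40:-1/##/../#./#./##
pass> [##/##/#./#./..] V move#2: V21:-1/##/##/##/##/.., V31:+1/##/##/#./##/.#*
pass> [##/##/#./##/.#] end (terminal -1, H#3); searched ##/../#./#./.. to 5
for V: play -1, pass +1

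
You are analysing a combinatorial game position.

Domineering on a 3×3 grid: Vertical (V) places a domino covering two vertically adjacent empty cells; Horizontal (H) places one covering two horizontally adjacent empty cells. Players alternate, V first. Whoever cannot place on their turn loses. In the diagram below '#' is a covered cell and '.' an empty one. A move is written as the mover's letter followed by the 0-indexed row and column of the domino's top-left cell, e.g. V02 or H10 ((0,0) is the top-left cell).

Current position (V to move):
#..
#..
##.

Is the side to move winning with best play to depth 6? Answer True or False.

V winning at [#../#../##.]: True

p1 V@[#../#../##.]: V01[##./##./##.]+1* V02[#.#/#.#/##.]+1 V12[#../#.#/###]-1
p2 H@[##./##./##.] terminal -1; root [#../#../##.] d6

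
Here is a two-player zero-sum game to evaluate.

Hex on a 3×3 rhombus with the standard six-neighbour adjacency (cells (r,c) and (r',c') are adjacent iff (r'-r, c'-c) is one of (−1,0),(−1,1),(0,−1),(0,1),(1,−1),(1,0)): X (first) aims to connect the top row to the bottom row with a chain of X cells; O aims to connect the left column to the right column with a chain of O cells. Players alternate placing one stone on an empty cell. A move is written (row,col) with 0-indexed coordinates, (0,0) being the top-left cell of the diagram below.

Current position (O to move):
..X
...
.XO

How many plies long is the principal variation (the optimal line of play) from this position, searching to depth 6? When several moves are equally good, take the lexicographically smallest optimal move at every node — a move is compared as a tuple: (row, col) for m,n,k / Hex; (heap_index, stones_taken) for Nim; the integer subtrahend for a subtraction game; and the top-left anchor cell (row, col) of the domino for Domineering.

PV length from [..X/.../.XO]: 4 plies

[..X/.../.XO] O move#1: (0,0):-1/O.X/.../.XO*, (0,1):-1/.OX/.../.XO, (1,0):-1/..X/O../.XO, (1,1):-1/..X/.O./.XO, (1,2):-1/..X/..O/.XO, (2,0):-1/..X/.../OXO
[O.X/.../.XO] X move#2: (0,1):+1/OXX/.../.XO*, (1,0):+1/O.X/X../.XO, (1,1):+1/O.X/.X./.XO, (1,2):+1/O.X/..X/.XO, (2,0):+1/O.X/.../XXO
[OXX/.../.XO] O move#3: (1,0):-1/OXX/O../.XO*, (1,1):-1/OXX/.O./.XO, (1,2):-1/OXX/..O/.XO, (2,0):-1/OXX/.../OXO
[OXX/O../.XO] X move#4: (1,1):+1/OXX/OX./.XO*, (1,2):+1/OXX/O.X/.XO, (2,0):+1/OXX/O../XXO
[OXX/OX./.XO] end (terminal -1, O#5); searched ..X/.../.XO to 6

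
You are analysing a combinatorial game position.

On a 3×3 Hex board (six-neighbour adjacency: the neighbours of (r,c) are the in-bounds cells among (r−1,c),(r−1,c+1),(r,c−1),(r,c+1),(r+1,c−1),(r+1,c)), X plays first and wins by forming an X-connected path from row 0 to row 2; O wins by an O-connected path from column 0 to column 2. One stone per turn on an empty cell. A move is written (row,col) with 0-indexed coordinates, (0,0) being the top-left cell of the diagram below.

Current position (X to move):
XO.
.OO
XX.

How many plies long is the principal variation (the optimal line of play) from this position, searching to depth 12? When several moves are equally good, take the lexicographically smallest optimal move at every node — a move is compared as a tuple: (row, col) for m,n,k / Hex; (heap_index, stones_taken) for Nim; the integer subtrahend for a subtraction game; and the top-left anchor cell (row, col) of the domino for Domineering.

[XO./.OO/XX.] X move#1: (0,2):-1/XOX/.OO/XX., (1,0):+1/XO./XOO/XX.*, (2,2):-1/XO./.OO/XXX
[XO./XOO/XX.] end (terminal -1, O#2); searched XO./.OO/XX. to 12

PV length from [XO./.OO/XX.]: 1 ply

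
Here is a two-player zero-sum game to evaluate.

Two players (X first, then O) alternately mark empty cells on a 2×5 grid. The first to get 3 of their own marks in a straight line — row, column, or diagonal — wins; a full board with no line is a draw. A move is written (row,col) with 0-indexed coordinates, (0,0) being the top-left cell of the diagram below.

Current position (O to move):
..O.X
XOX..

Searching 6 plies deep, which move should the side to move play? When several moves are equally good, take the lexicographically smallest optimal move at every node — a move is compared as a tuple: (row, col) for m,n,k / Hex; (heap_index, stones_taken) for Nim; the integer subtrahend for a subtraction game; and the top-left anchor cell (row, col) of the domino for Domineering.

O's best at [..O.X/XOX..]: (0,1)

ply 1, O at ..O.X/XOX.. | (0,0)=+0→O.O.X/XOX..; (0,1)=+1→.OO.X/XOX..*; (0,3)=+0→..OOX/XOX..; (1,3)=+0→..O.X/XOXO.; (1,4)=+0→..O.X/XOX.O
ply 2, X at .OO.X/XOX.. | (0,0)=-1→XOO.X/XOX..*; (0,3)=-1→.OOXX/XOX..; (1,3)=-1→.OO.X/XOXX.; (1,4)=-1→.OO.X/XOX.X
ply 3, O at XOO.X/XOX.. | (0,3)=+1→XOOOX/XOX..*; (1,3)=+0→XOO.X/XOXO.; (1,4)=+0→XOO.X/XOX.O
ply 4: XOOOX/XOX.. is terminal -1 (X); from ..O.X/XOX.. depth 6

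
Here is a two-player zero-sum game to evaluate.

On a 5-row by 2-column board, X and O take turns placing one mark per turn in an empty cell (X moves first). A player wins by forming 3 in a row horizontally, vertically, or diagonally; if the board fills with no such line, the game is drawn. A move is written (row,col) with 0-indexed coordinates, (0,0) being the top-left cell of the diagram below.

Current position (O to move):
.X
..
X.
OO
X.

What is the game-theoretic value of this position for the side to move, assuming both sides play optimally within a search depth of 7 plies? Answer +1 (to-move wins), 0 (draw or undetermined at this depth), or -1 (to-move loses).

value(.X/../X./OO/X., O) = +1

ply 1, O at .X/../X./OO/X. | (0,0)=+0→OX/../X./OO/X.; (1,0)=+0→.X/O./X./OO/X.; (1,1)=+0→.X/.O/X./OO/X.; (2,1)=+1→.X/../XO/OO/X.*; (4,1)=+0→.X/../X./OO/XO
ply 2, X at .X/../XO/OO/X. | (0,0)=-1→XX/../XO/OO/X.*; (1,0)=-1→.X/X./XO/OO/X.; (1,1)=-1→.X/.X/XO/OO/X.; (4,1)=-1→.X/../XO/OO/XX
ply 3, O at XX/../XO/OO/X. | (1,0)=+1→XX/O./XO/OO/X.*; (1,1)=+1→XX/.O/XO/OO/X.; (4,1)=+1→XX/../XO/OO/XO
ply 4, X at XX/O./XO/OO/X. | (1,1)=-1→XX/OX/XO/OO/X.*; (4,1)=-1→XX/O./XO/OO/XX
ply 5, O at XX/OX/XO/OO/X. | (4,1)=+1→XX/OX/XO/OO/XO*
ply 6: XX/OX/XO/OO/XO is terminal -1 (X); from .X/../X./OO/X. depth 7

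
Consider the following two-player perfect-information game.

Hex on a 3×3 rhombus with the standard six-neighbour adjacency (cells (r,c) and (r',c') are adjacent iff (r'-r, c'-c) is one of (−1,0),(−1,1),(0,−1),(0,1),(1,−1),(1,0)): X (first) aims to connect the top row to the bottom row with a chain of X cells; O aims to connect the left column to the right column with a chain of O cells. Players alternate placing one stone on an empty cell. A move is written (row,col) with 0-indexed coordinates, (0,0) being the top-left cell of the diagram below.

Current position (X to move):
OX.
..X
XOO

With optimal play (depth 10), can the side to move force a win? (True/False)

ply 1, X at OX./..X/XOO | (0,2)=+1→OXX/..X/XOO*; (1,0)=+1→OX./X.X/XOO; (1,1)=+1→OX./.XX/XOO
ply 2, O at OXX/..X/XOO | (1,0)=-1→OXX/O.X/XOO*; (1,1)=-1→OXX/.OX/XOO
ply 3, X at OXX/O.X/XOO | (1,1)=+1→OXX/OXX/XOO*
ply 4: OXX/OXX/XOO is terminal -1 (O); from OX./..X/XOO depth 10

X winning at [OX./..X/XOO]: True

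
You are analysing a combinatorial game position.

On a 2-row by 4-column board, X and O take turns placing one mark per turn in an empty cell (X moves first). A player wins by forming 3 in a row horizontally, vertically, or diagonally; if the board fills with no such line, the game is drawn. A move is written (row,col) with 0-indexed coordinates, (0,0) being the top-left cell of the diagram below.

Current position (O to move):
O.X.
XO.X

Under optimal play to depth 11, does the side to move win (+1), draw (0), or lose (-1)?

p1 O@[O.X./XO.X]: (0,1)[OOX./XO.X]+0* (0,3)[O.XO/XO.X]+0 (1,2)[O.X./XOOX]+0
p2 X@[OOX./XO.X]: (0,3)[OOXX/XO.X]+0* (1,2)[OOX./XOXX]+0
p3 O@[OOXX/XO.X]: (1,2)[OOXX/XOOX]+0*
p4 X@[OOXX/XOOX] terminal +0; root [O.X./XO.X] d11

value(O.X./XO.X, O) = 0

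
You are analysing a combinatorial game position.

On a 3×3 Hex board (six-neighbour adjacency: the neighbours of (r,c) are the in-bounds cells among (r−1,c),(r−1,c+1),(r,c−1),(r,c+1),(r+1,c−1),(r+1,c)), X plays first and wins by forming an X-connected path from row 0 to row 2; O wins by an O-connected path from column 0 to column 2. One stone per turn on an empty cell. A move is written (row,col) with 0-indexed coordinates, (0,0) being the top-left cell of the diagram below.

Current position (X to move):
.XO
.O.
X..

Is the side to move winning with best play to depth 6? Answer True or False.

X winning at [.XO/.O./X..]: True

p1 X@[.XO/.O./X..]: (0,0)[XXO/.O./X..]-1 (1,0)[.XO/XO./X..]+1* (1,2)[.XO/.OX/X..]-1 (2,1)[.XO/.O./XX.]-1 (2,2)[.XO/.O./X.X]-1
p2 O@[.XO/XO./X..] terminal -1; root [.XO/.O./X..] d6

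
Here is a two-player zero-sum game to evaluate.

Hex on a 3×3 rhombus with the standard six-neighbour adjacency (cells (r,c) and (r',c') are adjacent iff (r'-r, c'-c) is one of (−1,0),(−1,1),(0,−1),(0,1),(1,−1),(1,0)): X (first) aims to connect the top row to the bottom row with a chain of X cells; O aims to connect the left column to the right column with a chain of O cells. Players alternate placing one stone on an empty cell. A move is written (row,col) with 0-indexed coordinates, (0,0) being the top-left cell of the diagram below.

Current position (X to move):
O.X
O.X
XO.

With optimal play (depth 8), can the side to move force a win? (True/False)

p1 X@[O.X/O.X/XO.]: (0,1)[OXX/O.X/XO.]+1* (1,1)[O.X/OXX/XO.]+1 (2,2)[O.X/O.X/XOX]+1
p2 O@[OXX/O.X/XO.]: (1,1)[OXX/OOX/XO.]-1* (2,2)[OXX/O.X/XOO]-1
p3 X@[OXX/OOX/XO.]: (2,2)[OXX/OOX/XOX]+1*
p4 O@[OXX/OOX/XOX] terminal -1; root [O.X/O.X/XO.] d8

X winning at [O.X/O.X/XO.]: True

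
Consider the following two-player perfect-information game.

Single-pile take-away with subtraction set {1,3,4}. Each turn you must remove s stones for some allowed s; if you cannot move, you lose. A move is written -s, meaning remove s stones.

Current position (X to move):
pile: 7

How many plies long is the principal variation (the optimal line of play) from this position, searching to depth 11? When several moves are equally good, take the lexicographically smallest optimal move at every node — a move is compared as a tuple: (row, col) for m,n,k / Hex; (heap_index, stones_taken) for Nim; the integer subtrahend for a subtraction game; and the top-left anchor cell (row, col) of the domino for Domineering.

[7] X move#1: -1:-1/6*, -3:-1/4, -4:-1/3
[6] O move#2: -1:-1/5, -3:-1/3, -4:+1/2*
[2] X move#3: -1:-1/1*
[1] O move#4: -1:+1/0*
[0] end (terminal -1, X#5); searched 7 to 11

PV length from [7]: 4 plies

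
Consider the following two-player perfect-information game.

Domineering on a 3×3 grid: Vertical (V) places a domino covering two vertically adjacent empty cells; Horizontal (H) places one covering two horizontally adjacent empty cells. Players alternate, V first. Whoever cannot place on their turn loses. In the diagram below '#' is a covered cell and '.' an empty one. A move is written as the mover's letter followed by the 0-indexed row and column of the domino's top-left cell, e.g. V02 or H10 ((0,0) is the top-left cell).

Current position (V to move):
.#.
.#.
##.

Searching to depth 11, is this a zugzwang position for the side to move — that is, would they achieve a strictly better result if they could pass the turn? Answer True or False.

[.#./.#./##.] V move#1: V00:+1/##./##./##.*, V02:+1/.##/.##/##., V12:+1/.#./.##/###
[##./##./##.] end (terminal -1, H#2); searched .#./.#./##. to 11
if V skipped the turn, H would face:
~ [.#./.#./##.] end (terminal -1, H#1); searched .#./.#./##. to 11
compare (V): move=+1 vs pass=+1

zugzwang(.#./.#./##., V) = False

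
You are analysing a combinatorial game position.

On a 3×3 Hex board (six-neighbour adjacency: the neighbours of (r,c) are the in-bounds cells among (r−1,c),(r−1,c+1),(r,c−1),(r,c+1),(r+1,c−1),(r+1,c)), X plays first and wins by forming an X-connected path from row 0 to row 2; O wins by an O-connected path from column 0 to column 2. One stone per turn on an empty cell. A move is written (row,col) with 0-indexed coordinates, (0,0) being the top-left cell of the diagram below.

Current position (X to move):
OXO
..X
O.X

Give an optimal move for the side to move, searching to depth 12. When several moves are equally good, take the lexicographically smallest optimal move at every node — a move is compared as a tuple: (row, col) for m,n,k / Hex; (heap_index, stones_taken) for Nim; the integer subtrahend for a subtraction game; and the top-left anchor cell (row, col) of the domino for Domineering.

[OXO/..X/O.X] X move#1: (1,0):-1/OXO/X.X/O.X, (1,1):+1/OXO/.XX/O.X*, (2,1):-1/OXO/..X/OXX
[OXO/.XX/O.X] end (terminal -1, O#2); searched OXO/..X/O.X to 12

X's best at [OXO/..X/O.X]: (1,1)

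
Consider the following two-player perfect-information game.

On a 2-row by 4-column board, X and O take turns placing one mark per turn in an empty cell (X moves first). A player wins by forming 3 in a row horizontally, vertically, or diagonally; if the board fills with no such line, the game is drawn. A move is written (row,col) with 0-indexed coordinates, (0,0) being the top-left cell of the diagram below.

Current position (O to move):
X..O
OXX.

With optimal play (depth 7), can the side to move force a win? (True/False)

ply 1, O at X..O/OXX. | (0,1)=-1→XO.O/OXX.; (0,2)=-1→X.OO/OXX.; (1,3)=+0→X..O/OXXO*
ply 2, X at X..O/OXXO | (0,1)=+0→XX.O/OXXO*; (0,2)=+0→X.XO/OXXO
ply 3, O at XX.O/OXXO | (0,2)=+0→XXOO/OXXO*
ply 4: XXOO/OXXO is terminal +0 (X); from X..O/OXX. depth 7

O winning at [X..O/OXX.]: False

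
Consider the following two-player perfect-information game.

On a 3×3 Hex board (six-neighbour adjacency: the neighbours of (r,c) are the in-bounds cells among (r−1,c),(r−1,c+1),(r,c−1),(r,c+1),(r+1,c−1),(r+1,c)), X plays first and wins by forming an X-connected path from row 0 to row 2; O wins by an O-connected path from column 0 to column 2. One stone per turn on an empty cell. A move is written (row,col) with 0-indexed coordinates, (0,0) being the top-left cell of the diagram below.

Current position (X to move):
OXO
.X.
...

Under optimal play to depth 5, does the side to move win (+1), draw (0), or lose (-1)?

p1 X@[OXO/.X./...]: (1,0)[OXO/XX./...]+1* (1,2)[OXO/.XX/...]+1 (2,0)[OXO/.X./X..]+1 (2,1)[OXO/.X./.X.]+1 (2,2)[OXO/.X./..X]+1
p2 O@[OXO/XX./...]: (1,2)[OXO/XXO/...]-1* (2,0)[OXO/XX./O..]-1 (2,1)[OXO/XX./.O.]-1 (2,2)[OXO/XX./..O]-1
p3 X@[OXO/XXO/...]: (2,0)[OXO/XXO/X..]+1* (2,1)[OXO/XXO/.X.]+1 (2,2)[OXO/XXO/..X]+1
p4 O@[OXO/XXO/X..] terminal -1; root [OXO/.X./...] d5

value(OXO/.X./..., X) = +1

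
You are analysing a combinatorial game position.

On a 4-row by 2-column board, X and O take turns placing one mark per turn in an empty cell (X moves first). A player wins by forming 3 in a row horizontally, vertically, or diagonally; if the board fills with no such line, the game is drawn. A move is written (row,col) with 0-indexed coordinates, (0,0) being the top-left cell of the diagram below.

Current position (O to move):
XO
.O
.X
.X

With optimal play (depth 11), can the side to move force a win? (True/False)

O winning at [XO/.O/.X/.X]: False

p1 O@[XO/.O/.X/.X]: (1,0)[XO/OO/.X/.X]+0* (2,0)[XO/.O/OX/.X]+0 (3,0)[XO/.O/.X/OX]+0
p2 X@[XO/OO/.X/.X]: (2,0)[XO/OO/XX/.X]+0* (3,0)[XO/OO/.X/XX]+0
p3 O@[XO/OO/XX/.X]: (3,0)[XO/OO/XX/OX]+0*
p4 X@[XO/OO/XX/OX] terminal +0; root [XO/.O/.X/.X] d11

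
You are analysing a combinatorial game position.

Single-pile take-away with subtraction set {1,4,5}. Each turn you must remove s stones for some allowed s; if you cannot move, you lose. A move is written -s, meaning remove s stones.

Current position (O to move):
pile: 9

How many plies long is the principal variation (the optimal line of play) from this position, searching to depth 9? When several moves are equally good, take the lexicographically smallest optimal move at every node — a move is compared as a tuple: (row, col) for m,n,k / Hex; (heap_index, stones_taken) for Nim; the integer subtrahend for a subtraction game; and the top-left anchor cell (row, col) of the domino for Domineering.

p1 O@[9]: -1[8]+1* -4[5]-1 -5[4]-1
p2 X@[8]: -1[7]-1* -4[4]-1 -5[3]-1
p3 O@[7]: -1[6]-1 -4[3]-1 -5[2]+1*
p4 X@[2]: -1[1]-1*
p5 O@[1]: -1[0]+1*
p6 X@[0] terminal -1; root [9] d9

PV length from [9]: 5 plies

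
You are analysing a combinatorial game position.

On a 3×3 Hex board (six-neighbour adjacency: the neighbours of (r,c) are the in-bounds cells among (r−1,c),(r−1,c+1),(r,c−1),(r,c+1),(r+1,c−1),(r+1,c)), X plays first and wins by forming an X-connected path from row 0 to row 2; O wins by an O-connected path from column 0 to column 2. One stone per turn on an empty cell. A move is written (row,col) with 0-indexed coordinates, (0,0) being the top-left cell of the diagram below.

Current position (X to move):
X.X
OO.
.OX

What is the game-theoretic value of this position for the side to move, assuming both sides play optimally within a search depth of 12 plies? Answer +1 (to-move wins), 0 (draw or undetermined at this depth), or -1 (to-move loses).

ply 1, X at X.X/OO./.OX | (0,1)=-1→XXX/OO./.OX; (1,2)=+1→X.X/OOX/.OX*; (2,0)=-1→X.X/OO./XOX
ply 2: X.X/OOX/.OX is terminal -1 (O); from X.X/OO./.OX depth 12

value(X.X/OO./.OX, X) = +1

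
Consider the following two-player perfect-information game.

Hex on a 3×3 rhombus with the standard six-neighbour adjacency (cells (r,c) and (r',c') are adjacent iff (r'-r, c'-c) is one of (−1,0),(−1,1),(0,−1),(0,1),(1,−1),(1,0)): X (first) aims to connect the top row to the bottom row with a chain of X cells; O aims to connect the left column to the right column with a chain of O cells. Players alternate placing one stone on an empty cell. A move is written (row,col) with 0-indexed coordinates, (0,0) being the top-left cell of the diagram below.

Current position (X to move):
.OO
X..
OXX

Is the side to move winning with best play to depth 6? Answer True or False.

ply 1, X at .OO/X../OXX | (0,0)=-1→XOO/X../OXX*; (1,1)=-1→.OO/XX./OXX; (1,2)=-1→.OO/X.X/OXX
ply 2, O at XOO/X../OXX | (1,1)=+1→XOO/XO./OXX*; (1,2)=-1→XOO/X.O/OXX
ply 3: XOO/XO./OXX is terminal -1 (X); from .OO/X../OXX depth 6

X winning at [.OO/X../OXX]: False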